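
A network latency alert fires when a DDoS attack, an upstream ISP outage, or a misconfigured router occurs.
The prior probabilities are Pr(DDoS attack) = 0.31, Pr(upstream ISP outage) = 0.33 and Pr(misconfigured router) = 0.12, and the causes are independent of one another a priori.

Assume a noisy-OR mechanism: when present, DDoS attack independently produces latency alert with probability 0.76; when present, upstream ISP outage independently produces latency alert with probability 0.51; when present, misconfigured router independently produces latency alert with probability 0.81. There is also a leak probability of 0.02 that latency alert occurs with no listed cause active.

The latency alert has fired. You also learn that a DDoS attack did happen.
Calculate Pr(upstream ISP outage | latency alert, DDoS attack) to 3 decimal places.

Pr(upstream ISP outage | latency alert, DDoS attack) ≈ 0.359

Under noisy-OR, P(latency alert | causes) = 1 − (1−0.02)·∏(1−qᵢ) over the active causes.
P(latency alert | DDoS attack) = 0.7648*0.67*0.88 + 0.955312*0.67*0.12 + 0.884752*0.33*0.88 + 0.978103*0.33*0.12 = 0.450926 + 0.076807 + 0.256932 + 0.038733 = 0.823398
Restricting to configurations with upstream ISP outage present: 0.256932 + 0.038733 = 0.295665.
Hence the posterior is 0.295665/0.823398 ≈ 0.359.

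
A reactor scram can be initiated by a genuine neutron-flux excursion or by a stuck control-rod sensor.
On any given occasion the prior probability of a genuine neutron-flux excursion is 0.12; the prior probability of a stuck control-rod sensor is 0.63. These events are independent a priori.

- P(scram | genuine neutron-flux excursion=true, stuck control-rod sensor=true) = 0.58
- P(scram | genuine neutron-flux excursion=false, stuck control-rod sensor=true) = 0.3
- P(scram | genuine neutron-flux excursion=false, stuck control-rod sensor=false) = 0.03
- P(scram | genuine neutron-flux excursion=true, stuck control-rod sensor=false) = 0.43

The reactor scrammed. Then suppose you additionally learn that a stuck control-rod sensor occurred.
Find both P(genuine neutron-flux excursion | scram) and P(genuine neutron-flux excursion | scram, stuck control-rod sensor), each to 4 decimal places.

Weight on genuine neutron-flux excursion=true, given the evidence: 0.019092 + 0.043848 = 0.062940
Normalizer over all consistent configurations: 0.03*0.88*0.37 + 0.3*0.88*0.63 + 0.43*0.12*0.37 + 0.58*0.12*0.63 = 0.239028
Posterior = 0.062940 / 0.239028 ≈ 0.2633

With the extra evidence:
Weight on genuine neutron-flux excursion=true, given the evidence: 0.58×0.12 = 0.069600
Normalizer over all consistent configurations: 0.3×0.88 + 0.58×0.12 = 0.333600
Posterior = 0.069600 / 0.333600 ≈ 0.2086
This is intercausal reasoning (explaining away): once stuck control-rod sensor accounts for the scram, genuine neutron-flux excursion becomes less likely.

P(genuine neutron-flux excursion | scram) ≈ 0.2633; P(genuine neutron-flux excursion | scram, stuck control-rod sensor) ≈ 0.2086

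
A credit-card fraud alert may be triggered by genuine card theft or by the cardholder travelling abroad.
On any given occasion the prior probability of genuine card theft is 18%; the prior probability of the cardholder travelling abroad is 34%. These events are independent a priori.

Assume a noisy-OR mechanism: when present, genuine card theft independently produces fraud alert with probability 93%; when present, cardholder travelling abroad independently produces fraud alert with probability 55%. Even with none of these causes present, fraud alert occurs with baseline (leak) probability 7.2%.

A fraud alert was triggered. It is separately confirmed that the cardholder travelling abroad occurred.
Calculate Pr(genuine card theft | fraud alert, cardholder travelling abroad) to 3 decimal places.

Pr(genuine card theft | fraud alert, cardholder travelling abroad) ≈ 0.268

Under noisy-OR, P(fraud alert | causes) = 1 − (1−0.072)·∏(1−qᵢ) over the active causes.
Sum P(fraud alert|·) weighted by the priors over both values of genuine card theft:
  P(fraud alert | cardholder travelling abroad) = 0.5824×0.82 + 0.970768×0.18
        = 0.477568 + 0.174738 = 0.652306
Configurations with genuine card theft contribute 0.174738, so
  P(genuine card theft | fraud alert, cardholder travelling abroad) = 0.174738 / 0.652306 ≈ 0.268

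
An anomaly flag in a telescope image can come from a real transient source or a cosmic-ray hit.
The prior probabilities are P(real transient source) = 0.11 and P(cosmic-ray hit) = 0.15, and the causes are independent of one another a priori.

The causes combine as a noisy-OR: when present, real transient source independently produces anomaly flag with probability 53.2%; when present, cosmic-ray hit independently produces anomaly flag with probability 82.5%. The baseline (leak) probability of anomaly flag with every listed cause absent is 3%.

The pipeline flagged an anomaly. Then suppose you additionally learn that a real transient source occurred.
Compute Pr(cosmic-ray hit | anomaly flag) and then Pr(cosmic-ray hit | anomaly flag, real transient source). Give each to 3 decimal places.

Pr(cosmic-ray hit | anomaly flag) ≈ 0.631; Pr(cosmic-ray hit | anomaly flag, real transient source) ≈ 0.229

Under noisy-OR, P(anomaly flag | causes) = 1 − (1−0.03)·∏(1−qᵢ) over the active causes.
Sum P(anomaly flag|·) weighted by the priors over the 4 (real transient source, cosmic-ray hit) configurations:
  P(anomaly flag) = 0.03×0.89×0.85 + 0.83025×0.89×0.15 + 0.54604×0.11×0.85 + 0.920557×0.11×0.15
        = 0.022695 + 0.110838 + 0.051055 + 0.015189 = 0.199777
Keeping only the cosmic-ray hit-present terms gives 0.126027, so
  P(cosmic-ray hit | anomaly flag) = 0.126027 / 0.199777 ≈ 0.631

Now also conditioning on real transient source=true:
Weight on cosmic-ray hit=true, given the evidence: 0.920557*0.15 = 0.138084
Normalizer over all consistent configurations: 0.54604*0.85 + 0.920557*0.15 = 0.602218
P(cosmic-ray hit | anomaly flag, real transient source) = 0.138084/0.602218 ≈ 0.229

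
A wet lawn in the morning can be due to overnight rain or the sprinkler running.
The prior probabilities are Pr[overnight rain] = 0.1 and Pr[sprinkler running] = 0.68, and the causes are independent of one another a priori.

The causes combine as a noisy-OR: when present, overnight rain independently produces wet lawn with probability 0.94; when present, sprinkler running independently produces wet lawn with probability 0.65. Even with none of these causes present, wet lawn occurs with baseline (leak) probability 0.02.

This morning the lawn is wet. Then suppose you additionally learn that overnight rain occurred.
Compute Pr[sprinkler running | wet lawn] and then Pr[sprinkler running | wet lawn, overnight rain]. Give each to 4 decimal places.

Pr[sprinkler running | wet lawn] ≈ 0.9289; Pr[sprinkler running | wet lawn, overnight rain] ≈ 0.6886

Under noisy-OR, P(wet lawn | causes) = 1 − (1−0.02)·∏(1−qᵢ) over the active causes.
Sum P(wet lawn|·) weighted by the priors over the 4 (overnight rain, sprinkler running) configurations:
  P(wet lawn) = 0.02×0.9×0.32 + 0.657×0.9×0.68 + 0.9412×0.1×0.32 + 0.97942×0.1×0.68
        = 0.005760 + 0.402084 + 0.030118 + 0.066601 = 0.504563
Keeping only the sprinkler running-present terms gives 0.468685, so
  P(sprinkler running | wet lawn) = 0.468685 / 0.504563 ≈ 0.9289

Now also conditioning on overnight rain=true:
Enumerate both values of sprinkler running and weight by the priors:
  P(wet lawn | overnight rain) = 0.9412*0.32 + 0.97942*0.68
        = 0.301184 + 0.666006 = 0.967190
The terms with sprinkler running present sum to 0.666006, so
  P(sprinkler running | wet lawn, overnight rain) = 0.666006 / 0.967190 ≈ 0.6886
— overnight rain explains away the evidence for sprinkler running.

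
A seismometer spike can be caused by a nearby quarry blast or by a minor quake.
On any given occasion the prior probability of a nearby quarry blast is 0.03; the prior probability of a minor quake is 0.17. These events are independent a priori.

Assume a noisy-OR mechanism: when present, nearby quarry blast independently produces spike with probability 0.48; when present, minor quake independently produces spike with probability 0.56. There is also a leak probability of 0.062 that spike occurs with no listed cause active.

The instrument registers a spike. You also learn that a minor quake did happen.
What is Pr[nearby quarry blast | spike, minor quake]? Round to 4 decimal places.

Pr[nearby quarry blast | spike, minor quake] ≈ 0.0397

Under noisy-OR, P(spike | causes) = 1 − (1−0.062)·∏(1−qᵢ) over the active causes.
Enumerate both values of nearby quarry blast and weight by the priors:
  P(spike | minor quake) = 0.58728*0.97 + 0.785386*0.03
        = 0.569662 + 0.023562 = 0.593224
Configurations with nearby quarry blast contribute 0.023562, so
  P(nearby quarry blast | spike, minor quake) = 0.023562 / 0.593224 ≈ 0.0397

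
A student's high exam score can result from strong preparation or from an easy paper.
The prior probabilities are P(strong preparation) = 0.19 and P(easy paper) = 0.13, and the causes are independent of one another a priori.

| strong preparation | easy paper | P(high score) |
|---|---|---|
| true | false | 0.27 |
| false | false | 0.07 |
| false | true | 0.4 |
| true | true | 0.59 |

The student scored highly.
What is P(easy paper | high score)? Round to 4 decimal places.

P(easy paper | high score) ≈ 0.3763

P(high score) = 0.07*0.81*0.87 + 0.4*0.81*0.13 + 0.27*0.19*0.87 + 0.59*0.19*0.13 = 0.049329 + 0.042120 + 0.044631 + 0.014573 = 0.150653
Of this, 0.056693 comes from 0.042120 + 0.014573 (the easy paper=true cases).
Hence the posterior is 0.056693/0.150653 ≈ 0.3763.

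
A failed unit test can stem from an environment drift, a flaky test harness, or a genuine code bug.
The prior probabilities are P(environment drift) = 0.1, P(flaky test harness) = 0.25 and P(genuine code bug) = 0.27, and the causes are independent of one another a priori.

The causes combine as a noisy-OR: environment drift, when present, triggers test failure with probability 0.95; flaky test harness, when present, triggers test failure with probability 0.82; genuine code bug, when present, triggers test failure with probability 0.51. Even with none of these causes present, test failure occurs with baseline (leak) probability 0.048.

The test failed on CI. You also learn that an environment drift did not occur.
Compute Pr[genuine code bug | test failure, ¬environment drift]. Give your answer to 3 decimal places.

Pr[genuine code bug | test failure, ¬environment drift] ≈ 0.489

Under noisy-OR, P(test failure | causes) = 1 − (1−0.048)·∏(1−qᵢ) over the active causes.
By total probability over the 4 (flaky test harness, genuine code bug) configurations:
  P(test failure | ¬environment drift) = 0.048×0.75×0.73 + 0.53352×0.75×0.27 + 0.82864×0.25×0.73 + 0.916034×0.25×0.27
        = 0.026280 + 0.108038 + 0.151227 + 0.061832 = 0.347377
Keeping only the genuine code bug-present terms gives 0.169870, so
  P(genuine code bug | test failure, ¬environment drift) = 0.169870 / 0.347377 ≈ 0.489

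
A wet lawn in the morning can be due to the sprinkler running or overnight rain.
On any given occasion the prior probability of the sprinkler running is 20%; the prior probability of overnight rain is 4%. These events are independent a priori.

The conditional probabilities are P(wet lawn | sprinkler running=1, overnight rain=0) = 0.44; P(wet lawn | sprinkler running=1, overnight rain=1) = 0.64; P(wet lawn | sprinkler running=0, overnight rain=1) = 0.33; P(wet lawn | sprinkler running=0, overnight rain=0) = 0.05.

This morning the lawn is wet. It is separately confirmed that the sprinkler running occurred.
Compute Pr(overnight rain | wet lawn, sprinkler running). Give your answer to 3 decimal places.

Pr(overnight rain | wet lawn, sprinkler running) ≈ 0.057

Sum P(wet lawn|·) weighted by the priors over both values of overnight rain:
  P(wet lawn | sprinkler running) = 0.44×0.96 + 0.64×0.04
        = 0.422400 + 0.025600 = 0.448000
Configurations with overnight rain contribute 0.025600, so
  P(overnight rain | wet lawn, sprinkler running) = 0.025600 / 0.448000 ≈ 0.057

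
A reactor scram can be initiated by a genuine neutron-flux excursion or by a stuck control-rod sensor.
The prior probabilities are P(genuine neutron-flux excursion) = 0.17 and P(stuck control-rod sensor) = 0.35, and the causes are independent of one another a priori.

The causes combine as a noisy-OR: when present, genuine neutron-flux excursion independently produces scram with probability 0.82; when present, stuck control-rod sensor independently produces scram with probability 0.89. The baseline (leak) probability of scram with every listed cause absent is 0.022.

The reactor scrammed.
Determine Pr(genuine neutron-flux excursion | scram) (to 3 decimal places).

Pr(genuine neutron-flux excursion | scram) ≈ 0.355

Under noisy-OR, P(scram | causes) = 1 − (1−0.022)·∏(1−qᵢ) over the active causes.
P(scram) = 0.022*0.83*0.65 + 0.89242*0.83*0.35 + 0.82396*0.17*0.65 + 0.980636*0.17*0.35 = 0.011869 + 0.259248 + 0.091048 + 0.058348 = 0.420513
Restricting to configurations with genuine neutron-flux excursion present: 0.091048 + 0.058348 = 0.149396.
P(genuine neutron-flux excursion | scram) = 0.149396 / 0.420513 ≈ 0.355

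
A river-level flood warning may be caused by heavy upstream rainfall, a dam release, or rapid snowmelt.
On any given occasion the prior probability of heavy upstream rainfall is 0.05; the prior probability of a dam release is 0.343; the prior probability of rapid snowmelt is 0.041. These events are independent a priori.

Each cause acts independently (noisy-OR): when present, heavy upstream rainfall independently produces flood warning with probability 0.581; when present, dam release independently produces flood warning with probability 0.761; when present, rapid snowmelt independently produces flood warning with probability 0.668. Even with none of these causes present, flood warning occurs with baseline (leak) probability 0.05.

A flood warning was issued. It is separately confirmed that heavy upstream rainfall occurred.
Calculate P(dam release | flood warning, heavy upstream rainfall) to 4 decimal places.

P(dam release | flood warning, heavy upstream rainfall) ≈ 0.4360

Under noisy-OR, P(flood warning | causes) = 1 − (1−0.05)·∏(1−qᵢ) over the active causes.
P(flood warning | heavy upstream rainfall) = 0.60195·0.657·0.959 + 0.867847·0.657·0.041 + 0.904866·0.343·0.959 + 0.968416·0.343·0.041 = 0.379266 + 0.023377 + 0.297644 + 0.013619 = 0.713906
Of this, 0.311263 comes from 0.297644 + 0.013619 (the dam release=true cases).
Hence the posterior is 0.311263/0.713906 ≈ 0.4360.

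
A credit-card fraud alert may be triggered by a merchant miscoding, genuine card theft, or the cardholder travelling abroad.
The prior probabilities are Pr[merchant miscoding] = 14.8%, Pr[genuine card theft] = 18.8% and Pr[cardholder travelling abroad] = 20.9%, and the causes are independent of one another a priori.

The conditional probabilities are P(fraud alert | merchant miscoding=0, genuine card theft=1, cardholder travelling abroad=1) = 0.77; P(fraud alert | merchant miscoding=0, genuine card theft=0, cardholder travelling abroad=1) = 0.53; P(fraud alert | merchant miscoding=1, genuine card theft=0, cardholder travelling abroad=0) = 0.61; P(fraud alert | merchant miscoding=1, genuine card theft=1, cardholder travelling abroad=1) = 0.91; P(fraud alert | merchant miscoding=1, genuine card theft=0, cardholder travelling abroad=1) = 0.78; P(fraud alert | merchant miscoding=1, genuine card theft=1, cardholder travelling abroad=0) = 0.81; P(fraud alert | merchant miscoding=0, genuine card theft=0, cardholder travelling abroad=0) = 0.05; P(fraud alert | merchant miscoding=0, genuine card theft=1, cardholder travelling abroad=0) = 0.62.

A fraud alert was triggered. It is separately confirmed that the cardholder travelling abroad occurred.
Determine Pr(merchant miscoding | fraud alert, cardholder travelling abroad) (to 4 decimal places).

Sum P(fraud alert|·) weighted by the priors over the 4 (merchant miscoding, genuine card theft) configurations:
  P(fraud alert | cardholder travelling abroad) = 0.53·0.852·0.812 + 0.77·0.852·0.188 + 0.78·0.148·0.812 + 0.91·0.148·0.188
        = 0.366667 + 0.123336 + 0.093737 + 0.025320 = 0.609060
Keeping only the merchant miscoding-present terms gives 0.119057, so
  P(merchant miscoding | fraud alert, cardholder travelling abroad) = 0.119057 / 0.609060 ≈ 0.1955

Pr(merchant miscoding | fraud alert, cardholder travelling abroad) ≈ 0.1955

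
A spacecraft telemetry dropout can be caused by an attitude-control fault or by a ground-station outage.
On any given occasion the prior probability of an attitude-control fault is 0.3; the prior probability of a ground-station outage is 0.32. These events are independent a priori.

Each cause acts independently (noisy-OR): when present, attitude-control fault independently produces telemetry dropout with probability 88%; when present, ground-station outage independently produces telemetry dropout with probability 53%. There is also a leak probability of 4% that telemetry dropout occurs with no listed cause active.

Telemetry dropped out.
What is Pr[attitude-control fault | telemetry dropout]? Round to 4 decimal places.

Pr[attitude-control fault | telemetry dropout] ≈ 0.6565

Under noisy-OR, P(telemetry dropout | causes) = 1 − (1−0.04)·∏(1−qᵢ) over the active causes.
Enumerate the 4 (attitude-control fault, ground-station outage) configurations and weight by the priors:
  P(telemetry dropout) = 0.04*0.7*0.68 + 0.5488*0.7*0.32 + 0.8848*0.3*0.68 + 0.945856*0.3*0.32
        = 0.019040 + 0.122931 + 0.180499 + 0.090802 = 0.413272
Configurations with attitude-control fault contribute 0.271301, so
  P(attitude-control fault | telemetry dropout) = 0.271301 / 0.413272 ≈ 0.6565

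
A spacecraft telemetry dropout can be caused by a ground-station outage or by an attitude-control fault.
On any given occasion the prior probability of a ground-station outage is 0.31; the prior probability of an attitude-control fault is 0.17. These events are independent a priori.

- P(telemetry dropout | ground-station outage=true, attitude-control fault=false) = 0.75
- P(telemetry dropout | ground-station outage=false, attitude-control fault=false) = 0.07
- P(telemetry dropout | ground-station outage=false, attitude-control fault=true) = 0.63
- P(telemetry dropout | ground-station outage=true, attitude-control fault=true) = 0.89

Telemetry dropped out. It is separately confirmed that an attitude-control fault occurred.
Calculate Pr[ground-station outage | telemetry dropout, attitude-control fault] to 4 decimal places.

Sum P(telemetry dropout|·) weighted by the priors over both values of ground-station outage:
  P(telemetry dropout | attitude-control fault) = 0.63*0.69 + 0.89*0.31
        = 0.434700 + 0.275900 = 0.710600
The terms with ground-station outage present sum to 0.275900, so
  P(ground-station outage | telemetry dropout, attitude-control fault) = 0.275900 / 0.710600 ≈ 0.3883

Pr[ground-station outage | telemetry dropout, attitude-control fault] ≈ 0.3883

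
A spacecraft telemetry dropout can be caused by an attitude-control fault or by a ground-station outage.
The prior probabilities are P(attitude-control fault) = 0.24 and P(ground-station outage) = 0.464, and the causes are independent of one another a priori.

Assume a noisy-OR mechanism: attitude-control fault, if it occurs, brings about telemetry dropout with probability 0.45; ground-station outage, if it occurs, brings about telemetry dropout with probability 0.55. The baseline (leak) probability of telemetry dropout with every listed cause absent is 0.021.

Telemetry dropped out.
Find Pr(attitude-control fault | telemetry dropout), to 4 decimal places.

Under noisy-OR, P(telemetry dropout | causes) = 1 − (1−0.021)·∏(1−qᵢ) over the active causes.
Sum P(telemetry dropout|·) weighted by the priors over the 4 (attitude-control fault, ground-station outage) configurations:
  P(telemetry dropout) = 0.021·0.76·0.536 + 0.55945·0.76·0.464 + 0.46155·0.24·0.536 + 0.757698·0.24·0.464
        = 0.008555 + 0.197284 + 0.059374 + 0.084377 = 0.349590
Keeping only the attitude-control fault-present terms gives 0.143751, so
  P(attitude-control fault | telemetry dropout) = 0.143751 / 0.349590 ≈ 0.4112

Pr(attitude-control fault | telemetry dropout) ≈ 0.4112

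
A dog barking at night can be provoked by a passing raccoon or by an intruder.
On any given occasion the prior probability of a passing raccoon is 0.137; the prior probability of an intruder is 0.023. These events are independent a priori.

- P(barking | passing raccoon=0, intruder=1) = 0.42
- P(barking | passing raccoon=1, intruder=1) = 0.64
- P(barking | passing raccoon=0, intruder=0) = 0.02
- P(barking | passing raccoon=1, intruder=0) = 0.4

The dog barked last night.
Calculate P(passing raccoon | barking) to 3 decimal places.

Enumerate the 4 (passing raccoon, intruder) configurations and weight by the priors:
  P(barking) = 0.02*0.863*0.977 + 0.42*0.863*0.023 + 0.4*0.137*0.977 + 0.64*0.137*0.023
        = 0.016863 + 0.008337 + 0.053540 + 0.002017 = 0.080757
Keeping only the passing raccoon-present terms gives 0.055557, so
  P(passing raccoon | barking) = 0.055557 / 0.080757 ≈ 0.688

P(passing raccoon | barking) ≈ 0.688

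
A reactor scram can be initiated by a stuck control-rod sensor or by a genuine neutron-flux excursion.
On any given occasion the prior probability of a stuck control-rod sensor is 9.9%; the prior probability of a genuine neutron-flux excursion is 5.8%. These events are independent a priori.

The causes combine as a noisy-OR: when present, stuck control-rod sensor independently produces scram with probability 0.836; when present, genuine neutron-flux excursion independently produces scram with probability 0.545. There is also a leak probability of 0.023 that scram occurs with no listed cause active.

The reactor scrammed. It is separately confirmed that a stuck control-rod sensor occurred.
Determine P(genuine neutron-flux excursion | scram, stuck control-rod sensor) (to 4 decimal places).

Under noisy-OR, P(scram | causes) = 1 − (1−0.023)·∏(1−qᵢ) over the active causes.
Enumerate both values of genuine neutron-flux excursion and weight by the priors:
  P(scram | stuck control-rod sensor) = 0.839772·0.942 + 0.927096·0.058
        = 0.791065 + 0.053772 = 0.844837
Configurations with genuine neutron-flux excursion contribute 0.053772, so
  P(genuine neutron-flux excursion | scram, stuck control-rod sensor) = 0.053772 / 0.844837 ≈ 0.0636

P(genuine neutron-flux excursion | scram, stuck control-rod sensor) ≈ 0.0636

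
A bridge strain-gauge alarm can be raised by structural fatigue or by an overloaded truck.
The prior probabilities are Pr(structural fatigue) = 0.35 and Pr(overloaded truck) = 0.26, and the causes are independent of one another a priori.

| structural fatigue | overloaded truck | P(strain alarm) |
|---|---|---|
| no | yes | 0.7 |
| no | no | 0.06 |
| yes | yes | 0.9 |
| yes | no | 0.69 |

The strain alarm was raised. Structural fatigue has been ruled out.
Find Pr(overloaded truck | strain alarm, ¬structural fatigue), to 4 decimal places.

P(strain alarm | ¬structural fatigue) = 0.06×0.74 + 0.7×0.26 = 0.044400 + 0.182000 = 0.226400
Of this, 0.182000 comes from 0.7×0.26 (the overloaded truck=true cases).
Hence the posterior is 0.182000/0.226400 ≈ 0.8039.

Pr(overloaded truck | strain alarm, ¬structural fatigue) ≈ 0.8039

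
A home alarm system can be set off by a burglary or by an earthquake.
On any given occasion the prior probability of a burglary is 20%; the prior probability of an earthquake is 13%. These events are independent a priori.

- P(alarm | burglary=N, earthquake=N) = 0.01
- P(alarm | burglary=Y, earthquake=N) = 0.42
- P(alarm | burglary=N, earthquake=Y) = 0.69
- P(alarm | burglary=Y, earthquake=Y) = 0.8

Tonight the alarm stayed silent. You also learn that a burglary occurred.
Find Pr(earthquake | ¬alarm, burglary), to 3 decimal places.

Pr(earthquake | ¬alarm, burglary) ≈ 0.049

Sum P(¬alarm|·) weighted by the priors over both values of earthquake:
  P(¬alarm | burglary) = 0.58*0.87 + 0.2*0.13
        = 0.504600 + 0.026000 = 0.530600
The terms with earthquake present sum to 0.026000, so
  P(earthquake | ¬alarm, burglary) = 0.026000 / 0.530600 ≈ 0.049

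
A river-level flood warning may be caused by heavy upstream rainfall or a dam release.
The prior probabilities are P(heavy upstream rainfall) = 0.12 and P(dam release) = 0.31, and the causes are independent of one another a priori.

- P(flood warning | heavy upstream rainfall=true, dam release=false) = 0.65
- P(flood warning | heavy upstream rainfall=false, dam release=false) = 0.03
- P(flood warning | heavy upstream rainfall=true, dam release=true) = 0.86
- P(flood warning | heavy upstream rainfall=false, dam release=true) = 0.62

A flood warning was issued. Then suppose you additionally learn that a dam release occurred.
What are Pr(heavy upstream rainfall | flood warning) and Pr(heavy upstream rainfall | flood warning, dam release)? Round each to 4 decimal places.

Pr(heavy upstream rainfall | flood warning) ≈ 0.3141; Pr(heavy upstream rainfall | flood warning, dam release) ≈ 0.1591

Enumerate the 4 (heavy upstream rainfall, dam release) configurations and weight by the priors:
  P(flood warning) = 0.03·0.88·0.69 + 0.62·0.88·0.31 + 0.65·0.12·0.69 + 0.86·0.12·0.31
        = 0.018216 + 0.169136 + 0.053820 + 0.031992 = 0.273164
The terms with heavy upstream rainfall present sum to 0.085812, so
  P(heavy upstream rainfall | flood warning) = 0.085812 / 0.273164 ≈ 0.3141

Now condition on the additional information:
P(flood warning | dam release) = 0.62×0.88 + 0.86×0.12 = 0.545600 + 0.103200 = 0.648800
The heavy upstream rainfall-present share is 0.86×0.12 = 0.103200.
So P(heavy upstream rainfall | flood warning, dam release) = 0.103200/0.648800 ≈ 0.1591.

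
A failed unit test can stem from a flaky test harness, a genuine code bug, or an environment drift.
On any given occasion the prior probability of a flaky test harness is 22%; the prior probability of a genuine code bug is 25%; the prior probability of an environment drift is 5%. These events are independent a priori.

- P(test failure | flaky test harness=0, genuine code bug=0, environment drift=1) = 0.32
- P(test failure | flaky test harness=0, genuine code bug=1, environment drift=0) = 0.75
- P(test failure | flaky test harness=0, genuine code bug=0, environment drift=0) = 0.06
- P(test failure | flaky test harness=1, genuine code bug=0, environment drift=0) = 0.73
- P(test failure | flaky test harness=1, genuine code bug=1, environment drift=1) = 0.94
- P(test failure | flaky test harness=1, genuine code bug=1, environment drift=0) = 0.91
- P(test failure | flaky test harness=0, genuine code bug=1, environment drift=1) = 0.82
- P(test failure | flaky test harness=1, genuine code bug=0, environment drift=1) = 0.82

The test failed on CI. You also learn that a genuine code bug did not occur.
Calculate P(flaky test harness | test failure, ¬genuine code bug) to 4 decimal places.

P(test failure | ¬genuine code bug) = 0.06×0.78×0.95 + 0.32×0.78×0.05 + 0.73×0.22×0.95 + 0.82×0.22×0.05 = 0.044460 + 0.012480 + 0.152570 + 0.009020 = 0.218530
The flaky test harness-present share is 0.152570 + 0.009020 = 0.161590.
So P(flaky test harness | test failure, ¬genuine code bug) = 0.161590/0.218530 ≈ 0.7394.

P(flaky test harness | test failure, ¬genuine code bug) ≈ 0.7394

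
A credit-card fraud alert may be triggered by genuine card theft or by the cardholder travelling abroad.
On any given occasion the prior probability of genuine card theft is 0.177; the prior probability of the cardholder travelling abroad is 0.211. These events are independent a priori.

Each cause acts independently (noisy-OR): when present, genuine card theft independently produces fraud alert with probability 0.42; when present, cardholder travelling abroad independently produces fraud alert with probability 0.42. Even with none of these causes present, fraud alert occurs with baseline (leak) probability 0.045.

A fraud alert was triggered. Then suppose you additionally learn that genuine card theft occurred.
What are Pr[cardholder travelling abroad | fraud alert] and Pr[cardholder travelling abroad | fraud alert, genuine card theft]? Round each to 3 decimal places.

Pr[cardholder travelling abroad | fraud alert] ≈ 0.529; Pr[cardholder travelling abroad | fraud alert, genuine card theft] ≈ 0.289

Under noisy-OR, P(fraud alert | causes) = 1 − (1−0.045)·∏(1−qᵢ) over the active causes.
By total probability over the 4 (genuine card theft, cardholder travelling abroad) configurations:
  P(fraud alert) = 0.045×0.823×0.789 + 0.4461×0.823×0.211 + 0.4461×0.177×0.789 + 0.678738×0.177×0.211
        = 0.029221 + 0.077467 + 0.062299 + 0.025349 = 0.194336
The terms with cardholder travelling abroad present sum to 0.102816, so
  P(cardholder travelling abroad | fraud alert) = 0.102816 / 0.194336 ≈ 0.529

With the extra evidence:
Weight on cardholder travelling abroad=true, given the evidence: 0.678738·0.211 = 0.143214
Normalizer over all consistent configurations: 0.4461·0.789 + 0.678738·0.211 = 0.495187
P(cardholder travelling abroad | fraud alert, genuine card theft) = 0.143214/0.495187 ≈ 0.289
The drop from 0.529 to 0.289 is the explaining-away (discounting) effect.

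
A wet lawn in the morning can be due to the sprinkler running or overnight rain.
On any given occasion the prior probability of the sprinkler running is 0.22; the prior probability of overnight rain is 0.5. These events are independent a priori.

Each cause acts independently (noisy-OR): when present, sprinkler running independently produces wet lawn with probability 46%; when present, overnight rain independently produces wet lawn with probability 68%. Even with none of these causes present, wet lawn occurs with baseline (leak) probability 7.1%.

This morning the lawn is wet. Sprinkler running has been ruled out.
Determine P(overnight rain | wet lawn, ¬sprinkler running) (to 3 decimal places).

P(overnight rain | wet lawn, ¬sprinkler running) ≈ 0.908

Under noisy-OR, P(wet lawn | causes) = 1 − (1−0.071)·∏(1−qᵢ) over the active causes.
By total probability over both values of overnight rain:
  P(wet lawn | ¬sprinkler running) = 0.071·0.5 + 0.70272·0.5
        = 0.035500 + 0.351360 = 0.386860
Keeping only the overnight rain-present terms gives 0.351360, so
  P(overnight rain | wet lawn, ¬sprinkler running) = 0.351360 / 0.386860 ≈ 0.908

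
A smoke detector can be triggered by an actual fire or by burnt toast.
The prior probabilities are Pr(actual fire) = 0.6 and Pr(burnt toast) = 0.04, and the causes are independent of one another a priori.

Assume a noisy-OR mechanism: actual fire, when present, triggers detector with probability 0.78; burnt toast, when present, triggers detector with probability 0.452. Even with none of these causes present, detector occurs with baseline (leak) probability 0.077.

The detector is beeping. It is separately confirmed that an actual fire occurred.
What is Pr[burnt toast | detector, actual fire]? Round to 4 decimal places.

Under noisy-OR, P(detector | causes) = 1 − (1−0.077)·∏(1−qᵢ) over the active causes.
P(detector | actual fire) = 0.79694×0.96 + 0.888723×0.04 = 0.765062 + 0.035549 = 0.800611
Of this, 0.035549 comes from 0.888723×0.04 (the burnt toast=true cases).
So P(burnt toast | detector, actual fire) = 0.035549/0.800611 ≈ 0.0444.

Pr[burnt toast | detector, actual fire] ≈ 0.0444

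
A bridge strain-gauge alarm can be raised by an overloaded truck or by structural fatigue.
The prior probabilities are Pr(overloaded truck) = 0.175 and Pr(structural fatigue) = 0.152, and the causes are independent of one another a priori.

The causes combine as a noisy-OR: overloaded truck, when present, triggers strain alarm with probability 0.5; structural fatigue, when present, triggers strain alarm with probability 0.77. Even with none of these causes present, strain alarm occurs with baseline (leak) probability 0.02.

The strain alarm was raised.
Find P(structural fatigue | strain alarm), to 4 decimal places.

P(structural fatigue | strain alarm) ≈ 0.5738

Under noisy-OR, P(strain alarm | causes) = 1 − (1−0.02)·∏(1−qᵢ) over the active causes.
Enumerate the 4 (overloaded truck, structural fatigue) configurations and weight by the priors:
  P(strain alarm) = 0.02·0.825·0.848 + 0.7746·0.825·0.152 + 0.51·0.175·0.848 + 0.8873·0.175·0.152
        = 0.013992 + 0.097135 + 0.075684 + 0.023602 = 0.210413
Configurations with structural fatigue contribute 0.120737, so
  P(structural fatigue | strain alarm) = 0.120737 / 0.210413 ≈ 0.5738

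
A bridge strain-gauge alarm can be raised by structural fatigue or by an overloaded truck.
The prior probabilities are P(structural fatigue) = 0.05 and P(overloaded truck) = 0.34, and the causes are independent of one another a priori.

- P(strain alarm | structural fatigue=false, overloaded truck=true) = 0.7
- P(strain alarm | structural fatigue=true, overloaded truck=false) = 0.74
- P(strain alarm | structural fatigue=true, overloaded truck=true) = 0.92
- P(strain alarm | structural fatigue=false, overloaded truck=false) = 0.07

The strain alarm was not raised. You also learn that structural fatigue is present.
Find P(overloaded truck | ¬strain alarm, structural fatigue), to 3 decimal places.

P(overloaded truck | ¬strain alarm, structural fatigue) ≈ 0.137

For the numerator, keep only overloaded truck=true terms: 0.08×0.34 = 0.027200
Normalizer over all consistent configurations: 0.26×0.66 + 0.08×0.34 = 0.198800
Posterior = 0.027200 / 0.198800 ≈ 0.137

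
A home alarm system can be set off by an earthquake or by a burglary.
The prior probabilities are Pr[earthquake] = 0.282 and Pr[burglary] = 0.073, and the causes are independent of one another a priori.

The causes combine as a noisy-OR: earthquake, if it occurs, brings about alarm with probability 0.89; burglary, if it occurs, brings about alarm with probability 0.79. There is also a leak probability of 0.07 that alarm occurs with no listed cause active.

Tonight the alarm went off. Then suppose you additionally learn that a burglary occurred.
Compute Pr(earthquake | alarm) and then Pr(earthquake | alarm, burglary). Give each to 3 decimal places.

Pr(earthquake | alarm) ≈ 0.742; Pr(earthquake | alarm, burglary) ≈ 0.323

Under noisy-OR, P(alarm | causes) = 1 − (1−0.07)·∏(1−qᵢ) over the active causes.
Sum P(alarm|·) weighted by the priors over the 4 (earthquake, burglary) configurations:
  P(alarm) = 0.07*0.718*0.927 + 0.8047*0.718*0.073 + 0.8977*0.282*0.927 + 0.978517*0.282*0.073
        = 0.046591 + 0.042178 + 0.234671 + 0.020144 = 0.343584
The terms with earthquake present sum to 0.254815, so
  P(earthquake | alarm) = 0.254815 / 0.343584 ≈ 0.742

With the extra evidence:
P(alarm | burglary) = 0.8047·0.718 + 0.978517·0.282 = 0.577775 + 0.275942 = 0.853717
Restricting to configurations with earthquake present: 0.978517·0.282 = 0.275942.
So P(earthquake | alarm, burglary) = 0.275942/0.853717 ≈ 0.323.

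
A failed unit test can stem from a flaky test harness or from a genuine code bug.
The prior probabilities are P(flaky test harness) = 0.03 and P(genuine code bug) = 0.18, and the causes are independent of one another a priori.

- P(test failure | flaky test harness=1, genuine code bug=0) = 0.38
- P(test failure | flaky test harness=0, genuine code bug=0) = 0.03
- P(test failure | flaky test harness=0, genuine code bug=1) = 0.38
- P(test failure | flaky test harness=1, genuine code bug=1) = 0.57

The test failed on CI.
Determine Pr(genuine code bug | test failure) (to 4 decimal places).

Pr(genuine code bug | test failure) ≈ 0.6764

Weight on genuine code bug=true, given the evidence: 0.066348 + 0.003078 = 0.069426
Denominator P(test failure): 0.03×0.97×0.82 + 0.38×0.97×0.18 + 0.38×0.03×0.82 + 0.57×0.03×0.18 = 0.102636
P(genuine code bug | test failure) = 0.069426/0.102636 ≈ 0.6764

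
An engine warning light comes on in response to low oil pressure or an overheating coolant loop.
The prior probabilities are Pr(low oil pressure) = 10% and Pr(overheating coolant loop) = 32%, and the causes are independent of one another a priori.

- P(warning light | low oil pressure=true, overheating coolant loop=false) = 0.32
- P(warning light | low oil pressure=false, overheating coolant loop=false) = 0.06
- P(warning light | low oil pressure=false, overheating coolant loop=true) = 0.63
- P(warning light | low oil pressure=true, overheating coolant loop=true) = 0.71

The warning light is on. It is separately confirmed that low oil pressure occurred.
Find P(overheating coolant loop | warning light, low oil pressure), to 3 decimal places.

P(warning light | low oil pressure) = 0.32*0.68 + 0.71*0.32 = 0.217600 + 0.227200 = 0.444800
Of this, 0.227200 comes from 0.71*0.32 (the overheating coolant loop=true cases).
So P(overheating coolant loop | warning light, low oil pressure) = 0.227200/0.444800 ≈ 0.511.

P(overheating coolant loop | warning light, low oil pressure) ≈ 0.511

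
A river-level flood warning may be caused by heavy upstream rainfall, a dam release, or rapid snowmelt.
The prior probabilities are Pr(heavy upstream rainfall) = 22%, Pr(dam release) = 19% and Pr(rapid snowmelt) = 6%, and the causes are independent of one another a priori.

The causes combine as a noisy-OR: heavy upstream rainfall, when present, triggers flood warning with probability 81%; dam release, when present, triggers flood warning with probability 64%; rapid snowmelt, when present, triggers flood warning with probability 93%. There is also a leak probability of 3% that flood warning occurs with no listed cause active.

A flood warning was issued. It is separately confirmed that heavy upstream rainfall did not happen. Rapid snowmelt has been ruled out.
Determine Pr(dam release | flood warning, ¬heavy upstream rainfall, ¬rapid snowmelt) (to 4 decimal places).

Pr(dam release | flood warning, ¬heavy upstream rainfall, ¬rapid snowmelt) ≈ 0.8358

Under noisy-OR, P(flood warning | causes) = 1 − (1−0.03)·∏(1−qᵢ) over the active causes.
P(flood warning | ¬heavy upstream rainfall, ¬rapid snowmelt) = 0.03×0.81 + 0.6508×0.19 = 0.024300 + 0.123652 = 0.147952
Of this, 0.123652 comes from 0.6508×0.19 (the dam release=true cases).
P(dam release | flood warning, ¬heavy upstream rainfall, ¬rapid snowmelt) = 0.123652 / 0.147952 ≈ 0.8358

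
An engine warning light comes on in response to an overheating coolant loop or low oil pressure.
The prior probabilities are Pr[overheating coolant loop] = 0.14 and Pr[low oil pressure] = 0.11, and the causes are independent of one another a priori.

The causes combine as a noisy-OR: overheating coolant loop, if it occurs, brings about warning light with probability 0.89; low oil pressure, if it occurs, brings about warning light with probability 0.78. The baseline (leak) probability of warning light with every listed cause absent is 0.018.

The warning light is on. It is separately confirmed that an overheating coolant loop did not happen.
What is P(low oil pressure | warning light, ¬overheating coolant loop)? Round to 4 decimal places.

P(low oil pressure | warning light, ¬overheating coolant loop) ≈ 0.8433

Under noisy-OR, P(warning light | causes) = 1 − (1−0.018)·∏(1−qᵢ) over the active causes.
Sum P(warning light|·) weighted by the priors over both values of low oil pressure:
  P(warning light | ¬overheating coolant loop) = 0.018×0.89 + 0.78396×0.11
        = 0.016020 + 0.086236 = 0.102256
Configurations with low oil pressure contribute 0.086236, so
  P(low oil pressure | warning light, ¬overheating coolant loop) = 0.086236 / 0.102256 ≈ 0.8433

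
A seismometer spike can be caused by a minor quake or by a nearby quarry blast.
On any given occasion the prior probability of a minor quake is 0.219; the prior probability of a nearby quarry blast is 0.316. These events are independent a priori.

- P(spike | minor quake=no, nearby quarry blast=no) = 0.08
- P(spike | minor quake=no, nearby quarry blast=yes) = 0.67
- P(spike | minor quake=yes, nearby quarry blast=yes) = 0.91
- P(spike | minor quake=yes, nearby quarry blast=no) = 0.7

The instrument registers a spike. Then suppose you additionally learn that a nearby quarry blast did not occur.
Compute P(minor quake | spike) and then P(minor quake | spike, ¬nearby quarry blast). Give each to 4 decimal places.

Weight on minor quake=true, given the evidence: 0.104857 + 0.062976 = 0.167833
The normalizing constant is 0.08·0.781·0.684 + 0.67·0.781·0.316 + 0.7·0.219·0.684 + 0.91·0.219·0.316 = 0.375922
Posterior = 0.167833 / 0.375922 ≈ 0.4465

Now also conditioning on nearby quarry blast≠true:
Numerator (weight on configurations with minor quake): 0.7×0.219 = 0.153300
Denominator P(spike | ¬nearby quarry blast): 0.08×0.781 + 0.7×0.219 = 0.215780
P(minor quake | spike, ¬nearby quarry blast) = 0.153300/0.215780 ≈ 0.7104

P(minor quake | spike) ≈ 0.4465; P(minor quake | spike, ¬nearby quarry blast) ≈ 0.7104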